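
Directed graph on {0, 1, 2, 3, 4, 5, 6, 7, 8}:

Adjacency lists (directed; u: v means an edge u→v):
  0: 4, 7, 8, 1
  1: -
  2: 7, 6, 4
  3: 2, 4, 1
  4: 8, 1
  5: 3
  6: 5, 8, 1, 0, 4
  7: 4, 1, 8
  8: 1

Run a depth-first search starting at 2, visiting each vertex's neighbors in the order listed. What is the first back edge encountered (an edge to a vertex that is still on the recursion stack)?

3→2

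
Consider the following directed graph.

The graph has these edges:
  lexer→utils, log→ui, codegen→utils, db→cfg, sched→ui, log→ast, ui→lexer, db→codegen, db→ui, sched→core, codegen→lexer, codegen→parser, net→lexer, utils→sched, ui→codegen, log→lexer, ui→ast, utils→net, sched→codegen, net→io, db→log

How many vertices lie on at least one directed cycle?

A vertex is on a directed cycle iff it belongs to a strongly connected component of size ≥ 2 (or has a self-loop).
The vertices on cycles are {ui, net, lexer, sched, utils, codegen} — 6 in total.

6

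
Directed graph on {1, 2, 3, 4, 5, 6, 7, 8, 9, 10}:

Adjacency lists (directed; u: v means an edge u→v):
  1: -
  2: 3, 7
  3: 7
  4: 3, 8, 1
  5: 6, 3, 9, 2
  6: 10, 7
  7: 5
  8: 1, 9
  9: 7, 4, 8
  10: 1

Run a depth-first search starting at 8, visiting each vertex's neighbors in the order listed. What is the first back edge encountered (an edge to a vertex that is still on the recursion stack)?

6->7

DFS from 8 (visiting each vertex's neighbors in the order listed); mark gray on enter, black on exit:
8 gray
  1 gray
  1 black
  9 gray
    7 gray
      5 gray
        6 gray
          10 gray
            10→1: 1 black — skip
          10 black
          6→7: 7 is gray → back edge
First back edge: 6 → 7.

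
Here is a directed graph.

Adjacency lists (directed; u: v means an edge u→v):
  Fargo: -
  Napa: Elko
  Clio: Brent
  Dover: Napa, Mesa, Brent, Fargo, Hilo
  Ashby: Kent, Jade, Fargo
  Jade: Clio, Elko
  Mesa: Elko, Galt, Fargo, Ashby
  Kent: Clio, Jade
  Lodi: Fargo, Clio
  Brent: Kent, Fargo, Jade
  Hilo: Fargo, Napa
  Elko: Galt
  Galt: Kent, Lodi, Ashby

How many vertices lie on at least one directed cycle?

8

A vertex is on a directed cycle iff it belongs to a strongly connected component of size ≥ 2 (or has a self-loop).
The vertices on cycles are {Clio, Elko, Galt, Jade, Kent, Lodi, Ashby, Brent} — 8 in total.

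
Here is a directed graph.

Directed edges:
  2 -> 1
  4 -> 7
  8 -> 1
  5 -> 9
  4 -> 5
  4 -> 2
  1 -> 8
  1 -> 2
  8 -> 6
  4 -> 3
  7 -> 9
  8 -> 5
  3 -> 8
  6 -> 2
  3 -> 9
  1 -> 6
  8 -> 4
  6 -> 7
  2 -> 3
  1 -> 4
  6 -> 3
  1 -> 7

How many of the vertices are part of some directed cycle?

A vertex is on a directed cycle iff it belongs to a strongly connected component of size ≥ 2 (or has a self-loop).
The vertices on cycles are {1, 2, 3, 4, 6, 8} — 6 in total.

6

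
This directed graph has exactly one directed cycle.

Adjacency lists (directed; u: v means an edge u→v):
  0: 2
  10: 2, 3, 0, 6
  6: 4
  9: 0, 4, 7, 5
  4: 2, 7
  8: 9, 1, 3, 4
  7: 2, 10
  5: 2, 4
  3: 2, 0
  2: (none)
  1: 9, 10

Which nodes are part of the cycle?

DFS with gray/black marking from 10:
10 gray
  2 gray
  2 black
  3 gray
    3→2: 2 black — skip
    0 gray
      0→2: 2 black — skip
    0 black
  3 black
  10→0: 0 black — skip
  6 gray
    4 gray
      4→2: 2 black — skip
      7 gray
        7→2: 2 black — skip
        7→10: 10 is gray → back edge
Back edge closes the cycle 10 → 6 → 4 → 7 → 10; its vertices are {4, 6, 7, 10}.

4, 6, 7, 10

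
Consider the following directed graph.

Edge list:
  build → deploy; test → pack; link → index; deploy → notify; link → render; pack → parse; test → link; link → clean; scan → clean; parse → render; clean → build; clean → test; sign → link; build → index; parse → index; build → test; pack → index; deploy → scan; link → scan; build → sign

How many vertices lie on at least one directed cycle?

7

A vertex is on a directed cycle iff it belongs to a strongly connected component of size ≥ 2 (or has a self-loop).
The vertices on cycles are {link, scan, sign, test, build, clean, deploy} — 7 in total.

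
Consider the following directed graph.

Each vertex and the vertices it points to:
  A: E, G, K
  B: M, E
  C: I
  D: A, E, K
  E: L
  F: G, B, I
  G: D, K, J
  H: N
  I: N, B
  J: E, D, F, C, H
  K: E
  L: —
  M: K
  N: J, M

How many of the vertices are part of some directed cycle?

A vertex is on a directed cycle iff it belongs to a strongly connected component of size ≥ 2 (or has a self-loop).
The vertices on cycles are {A, C, D, F, G, H, I, J, N} — 9 in total.

9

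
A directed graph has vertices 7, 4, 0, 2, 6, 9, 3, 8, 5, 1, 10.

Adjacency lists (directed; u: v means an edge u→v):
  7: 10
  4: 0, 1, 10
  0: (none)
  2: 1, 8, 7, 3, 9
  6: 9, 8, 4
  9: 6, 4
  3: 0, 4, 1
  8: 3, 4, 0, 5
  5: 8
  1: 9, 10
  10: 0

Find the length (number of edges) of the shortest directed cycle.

For each vertex v, BFS finds the shortest path from v back to v.
The shortest such closed walk is 9 → 6 → 9, length 2.

2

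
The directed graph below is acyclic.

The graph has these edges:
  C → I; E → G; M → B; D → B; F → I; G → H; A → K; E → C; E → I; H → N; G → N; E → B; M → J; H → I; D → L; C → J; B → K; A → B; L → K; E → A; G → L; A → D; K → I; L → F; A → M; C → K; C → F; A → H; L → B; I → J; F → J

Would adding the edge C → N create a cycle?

No

Adding C→N creates a cycle iff N can already reach C.
Explore from N: no path reaches C. The graph stays acyclic.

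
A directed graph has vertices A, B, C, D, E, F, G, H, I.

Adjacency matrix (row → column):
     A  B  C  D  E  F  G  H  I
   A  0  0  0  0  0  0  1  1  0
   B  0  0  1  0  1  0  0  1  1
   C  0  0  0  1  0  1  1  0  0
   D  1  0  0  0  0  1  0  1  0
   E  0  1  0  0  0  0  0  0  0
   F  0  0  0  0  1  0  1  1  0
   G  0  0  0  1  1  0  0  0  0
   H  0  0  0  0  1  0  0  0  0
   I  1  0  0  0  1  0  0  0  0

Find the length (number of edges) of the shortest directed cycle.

2

For each vertex v, BFS finds the shortest path from v back to v.
The shortest such closed walk is B → E → B, length 2.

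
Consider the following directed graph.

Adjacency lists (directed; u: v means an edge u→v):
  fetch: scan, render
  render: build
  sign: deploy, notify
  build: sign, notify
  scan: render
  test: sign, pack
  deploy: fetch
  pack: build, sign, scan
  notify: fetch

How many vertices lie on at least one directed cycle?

A vertex is on a directed cycle iff it belongs to a strongly connected component of size ≥ 2 (or has a self-loop).
The vertices on cycles are {scan, sign, build, fetch, deploy, notify, render} — 7 in total.

7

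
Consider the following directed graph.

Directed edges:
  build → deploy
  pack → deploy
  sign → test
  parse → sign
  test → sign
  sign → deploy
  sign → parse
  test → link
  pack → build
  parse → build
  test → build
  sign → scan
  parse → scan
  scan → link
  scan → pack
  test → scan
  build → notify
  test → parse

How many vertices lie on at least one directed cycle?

A vertex is on a directed cycle iff it belongs to a strongly connected component of size ≥ 2 (or has a self-loop).
The vertices on cycles are {sign, test, parse} — 3 in total.

3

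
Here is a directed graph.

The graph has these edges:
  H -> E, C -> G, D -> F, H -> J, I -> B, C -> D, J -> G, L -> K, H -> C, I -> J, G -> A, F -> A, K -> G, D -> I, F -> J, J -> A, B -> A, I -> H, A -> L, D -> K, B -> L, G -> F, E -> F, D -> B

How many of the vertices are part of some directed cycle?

10

A vertex is on a directed cycle iff it belongs to a strongly connected component of size ≥ 2 (or has a self-loop).
The vertices on cycles are {A, C, D, F, G, H, I, J, K, L} — 10 in total.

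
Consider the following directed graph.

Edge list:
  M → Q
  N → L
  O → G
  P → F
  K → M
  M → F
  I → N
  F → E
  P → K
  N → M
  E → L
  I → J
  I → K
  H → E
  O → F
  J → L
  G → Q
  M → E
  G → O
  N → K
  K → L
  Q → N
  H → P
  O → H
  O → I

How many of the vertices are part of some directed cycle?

6

A vertex is on a directed cycle iff it belongs to a strongly connected component of size ≥ 2 (or has a self-loop).
The vertices on cycles are {G, K, M, N, O, Q} — 6 in total.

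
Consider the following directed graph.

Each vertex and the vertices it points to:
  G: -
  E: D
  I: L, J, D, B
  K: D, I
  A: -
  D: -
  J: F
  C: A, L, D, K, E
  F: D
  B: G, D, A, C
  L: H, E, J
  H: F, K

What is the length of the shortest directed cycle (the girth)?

4

For each vertex v, BFS finds the shortest path from v back to v.
The shortest such closed walk is I → B → C → K → I, length 4.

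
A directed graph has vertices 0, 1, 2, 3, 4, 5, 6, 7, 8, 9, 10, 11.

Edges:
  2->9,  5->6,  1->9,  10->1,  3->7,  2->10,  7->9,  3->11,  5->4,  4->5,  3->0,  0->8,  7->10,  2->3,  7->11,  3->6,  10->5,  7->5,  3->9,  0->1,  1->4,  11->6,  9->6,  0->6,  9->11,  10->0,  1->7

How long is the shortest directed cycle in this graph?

2

For each vertex v, BFS finds the shortest path from v back to v.
The shortest such closed walk is 4 → 5 → 4, length 2.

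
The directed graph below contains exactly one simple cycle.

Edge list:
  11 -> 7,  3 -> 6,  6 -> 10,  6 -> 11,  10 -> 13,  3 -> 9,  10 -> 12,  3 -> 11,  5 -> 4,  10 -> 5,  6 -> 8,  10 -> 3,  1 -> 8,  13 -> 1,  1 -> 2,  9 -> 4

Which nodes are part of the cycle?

3, 6, 10

DFS with gray/black marking from 3:
3 gray
  6 gray
    8 gray
    8 black
    10 gray
      5 gray
        4 gray
        4 black
      5 black
      13 gray
        1 gray
          2 gray
          2 black
          1→8: 8 black — skip
        1 black
      13 black
      10→3: 3 is gray → back edge
Back edge closes the cycle 3 → 6 → 10 → 3; its vertices are {3, 6, 10}.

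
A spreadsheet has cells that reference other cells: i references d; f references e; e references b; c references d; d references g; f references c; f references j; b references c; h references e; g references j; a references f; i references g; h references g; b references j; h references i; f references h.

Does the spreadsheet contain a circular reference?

No

DFS with white/gray/black marking, starting from i:
i gray
  g gray
    j gray
    j black
  g black
  d gray
    d→g: g black — skip
  d black
i black
b gray
  b→j: j black — skip
  c gray
    c→d: d black — skip
  c black
b black
a gray
  f gray
    e gray
      e→b: b black — skip
    e black
    f→c: c black — skip
    f→j: j black — skip
    h gray
      h→g: g black — skip
      h→i: i black — skip
      h→e: e black — skip
    h black
  f black
a black
Every edge goes to a white or black vertex — no back edge, so the graph is acyclic.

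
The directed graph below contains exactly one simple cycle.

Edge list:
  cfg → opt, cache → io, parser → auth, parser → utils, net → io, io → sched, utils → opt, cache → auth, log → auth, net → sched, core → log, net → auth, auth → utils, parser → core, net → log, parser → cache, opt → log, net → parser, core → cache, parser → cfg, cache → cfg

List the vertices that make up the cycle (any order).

log, opt, auth, utils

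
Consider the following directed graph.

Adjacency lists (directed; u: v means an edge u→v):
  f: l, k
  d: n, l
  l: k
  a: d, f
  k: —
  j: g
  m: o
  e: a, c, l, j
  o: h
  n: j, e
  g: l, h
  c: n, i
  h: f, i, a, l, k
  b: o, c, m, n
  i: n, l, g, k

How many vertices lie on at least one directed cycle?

9

A vertex is on a directed cycle iff it belongs to a strongly connected component of size ≥ 2 (or has a self-loop).
The vertices on cycles are {a, c, d, e, g, h, i, j, n} — 9 in total.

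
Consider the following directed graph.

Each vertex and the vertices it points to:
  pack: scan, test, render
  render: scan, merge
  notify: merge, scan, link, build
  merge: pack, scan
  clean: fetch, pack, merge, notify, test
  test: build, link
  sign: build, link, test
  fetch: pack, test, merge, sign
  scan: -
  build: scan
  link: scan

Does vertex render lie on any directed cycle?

Yes

render is on a cycle iff render can reach itself via ≥1 edge.
render → merge → pack → render — yes.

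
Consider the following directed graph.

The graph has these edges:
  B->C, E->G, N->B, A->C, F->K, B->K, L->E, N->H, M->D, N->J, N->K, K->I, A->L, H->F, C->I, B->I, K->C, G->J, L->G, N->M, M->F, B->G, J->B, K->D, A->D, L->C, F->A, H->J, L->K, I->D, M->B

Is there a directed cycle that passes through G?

Yes

G is on a cycle iff G can reach itself via ≥1 edge.
G → J → B → G — yes.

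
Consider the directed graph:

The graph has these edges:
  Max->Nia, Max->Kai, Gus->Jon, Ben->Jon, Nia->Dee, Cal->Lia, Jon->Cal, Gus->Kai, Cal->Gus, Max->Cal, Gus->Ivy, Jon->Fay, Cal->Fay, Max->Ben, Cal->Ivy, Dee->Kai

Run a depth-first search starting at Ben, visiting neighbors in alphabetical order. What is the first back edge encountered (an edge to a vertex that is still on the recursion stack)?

DFS from Ben (visiting neighbors in alphabetical order); mark gray on enter, black on exit:
Ben gray
  Jon gray
    Cal gray
      Fay gray
      Fay black
      Gus gray
        Ivy gray
        Ivy black
        Gus→Jon: Jon is gray → back edge
First back edge: Gus → Jon.

Gus->Jon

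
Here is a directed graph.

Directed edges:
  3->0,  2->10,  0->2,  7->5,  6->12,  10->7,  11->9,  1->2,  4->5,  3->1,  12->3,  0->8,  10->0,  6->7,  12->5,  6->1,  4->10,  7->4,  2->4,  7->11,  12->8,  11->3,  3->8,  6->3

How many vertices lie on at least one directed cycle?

A vertex is on a directed cycle iff it belongs to a strongly connected component of size ≥ 2 (or has a self-loop).
The vertices on cycles are {0, 1, 2, 3, 4, 7, 10, 11} — 8 in total.

8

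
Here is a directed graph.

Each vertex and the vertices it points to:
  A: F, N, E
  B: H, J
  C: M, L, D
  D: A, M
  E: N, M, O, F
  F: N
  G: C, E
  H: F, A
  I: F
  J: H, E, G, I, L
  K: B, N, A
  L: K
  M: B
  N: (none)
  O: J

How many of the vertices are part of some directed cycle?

12

A vertex is on a directed cycle iff it belongs to a strongly connected component of size ≥ 2 (or has a self-loop).
The vertices on cycles are {A, B, C, D, E, G, H, J, K, L, M, O} — 12 in total.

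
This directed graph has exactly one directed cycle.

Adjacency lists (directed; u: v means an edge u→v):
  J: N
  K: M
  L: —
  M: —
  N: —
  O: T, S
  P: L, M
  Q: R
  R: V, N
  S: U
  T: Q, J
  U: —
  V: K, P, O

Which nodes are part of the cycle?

O, Q, R, T, V

DFS with gray/black marking from V:
V gray
  K gray
    M gray
    M black
  K black
  P gray
    L gray
    L black
    P→M: M black — skip
  P black
  O gray
    T gray
      Q gray
        R gray
          R→V: V is gray → back edge
Back edge closes the cycle V → O → T → Q → R → V; its vertices are {O, Q, R, T, V}.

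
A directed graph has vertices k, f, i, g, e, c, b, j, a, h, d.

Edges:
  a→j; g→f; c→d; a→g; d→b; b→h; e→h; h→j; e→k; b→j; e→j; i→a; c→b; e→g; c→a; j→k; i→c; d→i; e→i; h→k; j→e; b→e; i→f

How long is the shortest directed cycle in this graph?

2

For each vertex v, BFS finds the shortest path from v back to v.
The shortest such closed walk is e → j → e, length 2.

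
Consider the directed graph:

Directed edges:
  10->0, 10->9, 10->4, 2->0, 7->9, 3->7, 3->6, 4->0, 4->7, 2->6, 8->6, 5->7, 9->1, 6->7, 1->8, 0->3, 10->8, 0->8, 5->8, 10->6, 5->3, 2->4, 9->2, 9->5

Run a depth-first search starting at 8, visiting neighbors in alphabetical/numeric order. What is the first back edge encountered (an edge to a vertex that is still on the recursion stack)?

DFS from 8 (visiting neighbors in alphabetical/numeric order); mark gray on enter, black on exit:
8 gray
  6 gray
    7 gray
      9 gray
        1 gray
          1→8: 8 is gray → back edge
First back edge: 1 → 8.

1->8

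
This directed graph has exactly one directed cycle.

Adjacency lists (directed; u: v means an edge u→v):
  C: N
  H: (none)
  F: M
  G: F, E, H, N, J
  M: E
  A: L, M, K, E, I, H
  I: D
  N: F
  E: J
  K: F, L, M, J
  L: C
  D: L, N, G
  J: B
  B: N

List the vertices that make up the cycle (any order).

DFS with gray/black marking from M:
M gray
  E gray
    J gray
      B gray
        N gray
          F gray
            F→M: M is gray → back edge
Back edge closes the cycle M → E → J → B → N → F → M; its vertices are {B, E, F, J, M, N}.

B, E, F, J, M, N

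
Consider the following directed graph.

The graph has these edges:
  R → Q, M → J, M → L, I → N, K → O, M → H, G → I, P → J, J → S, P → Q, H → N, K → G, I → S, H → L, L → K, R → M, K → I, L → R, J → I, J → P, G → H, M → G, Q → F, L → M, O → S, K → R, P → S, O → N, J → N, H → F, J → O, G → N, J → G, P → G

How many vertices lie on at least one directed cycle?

A vertex is on a directed cycle iff it belongs to a strongly connected component of size ≥ 2 (or has a self-loop).
The vertices on cycles are {G, H, J, K, L, M, P, R} — 8 in total.

8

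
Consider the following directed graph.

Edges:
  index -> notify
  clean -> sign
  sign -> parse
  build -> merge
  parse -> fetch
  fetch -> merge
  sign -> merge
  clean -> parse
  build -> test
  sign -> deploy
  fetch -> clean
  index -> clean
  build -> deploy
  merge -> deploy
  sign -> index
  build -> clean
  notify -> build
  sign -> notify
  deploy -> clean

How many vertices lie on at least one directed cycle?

9

A vertex is on a directed cycle iff it belongs to a strongly connected component of size ≥ 2 (or has a self-loop).
The vertices on cycles are {sign, build, clean, fetch, index, merge, parse, deploy, notify} — 9 in total.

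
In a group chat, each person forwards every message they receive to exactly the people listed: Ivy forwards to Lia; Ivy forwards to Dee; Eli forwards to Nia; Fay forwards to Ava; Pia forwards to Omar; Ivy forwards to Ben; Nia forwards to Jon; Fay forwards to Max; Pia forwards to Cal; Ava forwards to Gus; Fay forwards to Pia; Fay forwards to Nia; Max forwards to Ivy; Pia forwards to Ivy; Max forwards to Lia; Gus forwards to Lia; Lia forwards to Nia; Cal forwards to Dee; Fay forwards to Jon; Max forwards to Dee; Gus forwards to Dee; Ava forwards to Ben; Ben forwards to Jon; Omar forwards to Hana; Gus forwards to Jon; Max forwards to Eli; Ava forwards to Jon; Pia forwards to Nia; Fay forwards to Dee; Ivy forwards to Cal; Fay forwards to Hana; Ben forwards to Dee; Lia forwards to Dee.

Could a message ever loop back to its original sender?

No

DFS with white/gray/black marking, starting from Ivy:
Ivy gray
  Dee gray
  Dee black
  Ben gray
    Jon gray
    Jon black
    Ben→Dee: Dee black — skip
  Ben black
  Lia gray
    Nia gray
      Nia→Jon: Jon black — skip
    Nia black
    Lia→Dee: Dee black — skip
  Lia black
  Cal gray
    Cal→Dee: Dee black — skip
  Cal black
Ivy black
Fay gray
  Pia gray
    Pia→Nia: Nia black — skip
    Pia→Ivy: Ivy black — skip
    Pia→Cal: Cal black — skip
    Omar gray
      Hana gray
      Hana black
    Omar black
  Pia black
  Ava gray
    Ava→Jon: Jon black — skip
    Ava→Ben: Ben black — skip
    Gus gray
      Gus→Jon: Jon black — skip
      Gus→Dee: Dee black — skip
      Gus→Lia: Lia black — skip
    Gus black
  Ava black
  Fay→Hana: Hana black — skip
  Fay→Dee: Dee black — skip
  Fay→Jon: Jon black — skip
  Fay→Nia: Nia black — skip
  Max gray
    Eli gray
      Eli→Nia: Nia black — skip
    Eli black
    Max→Lia: Lia black — skip
    Max→Ivy: Ivy black — skip
    Max→Dee: Dee black — skip
  Max black
Fay black
Every edge goes to a white or black vertex — no back edge, so the graph is acyclic.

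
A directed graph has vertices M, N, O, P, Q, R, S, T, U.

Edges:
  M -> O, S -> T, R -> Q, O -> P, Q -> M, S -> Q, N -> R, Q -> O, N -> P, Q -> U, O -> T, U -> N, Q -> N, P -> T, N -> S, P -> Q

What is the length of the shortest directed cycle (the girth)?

3

For each vertex v, BFS finds the shortest path from v back to v.
The shortest such closed walk is Q → N → R → Q, length 3.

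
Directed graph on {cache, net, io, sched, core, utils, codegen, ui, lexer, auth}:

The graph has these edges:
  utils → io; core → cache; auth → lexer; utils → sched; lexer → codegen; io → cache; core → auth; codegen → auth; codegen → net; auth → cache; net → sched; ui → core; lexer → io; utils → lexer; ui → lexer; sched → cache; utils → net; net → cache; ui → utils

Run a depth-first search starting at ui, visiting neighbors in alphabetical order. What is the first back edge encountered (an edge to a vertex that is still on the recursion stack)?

codegen→auth

DFS from ui (visiting neighbors in alphabetical order); mark gray on enter, black on exit:
ui gray
  core gray
    auth gray
      cache gray
      cache black
      lexer gray
        codegen gray
          codegen→auth: auth is gray → back edge
First back edge: codegen → auth.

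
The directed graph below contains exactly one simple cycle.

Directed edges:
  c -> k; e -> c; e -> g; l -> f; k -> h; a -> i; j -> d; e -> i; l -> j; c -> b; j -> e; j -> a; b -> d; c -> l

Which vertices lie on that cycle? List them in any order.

c, e, j, l

DFS with gray/black marking from c:
c gray
  l gray
    j gray
      e gray
        g gray
        g black
        e→c: c is gray → back edge
Back edge closes the cycle c → l → j → e → c; its vertices are {c, e, j, l}.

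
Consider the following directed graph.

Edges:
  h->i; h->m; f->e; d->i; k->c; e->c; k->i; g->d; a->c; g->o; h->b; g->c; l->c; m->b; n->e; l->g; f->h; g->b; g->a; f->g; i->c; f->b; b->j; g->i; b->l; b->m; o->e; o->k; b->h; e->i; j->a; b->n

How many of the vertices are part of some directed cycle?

A vertex is on a directed cycle iff it belongs to a strongly connected component of size ≥ 2 (or has a self-loop).
The vertices on cycles are {b, g, h, l, m} — 5 in total.

5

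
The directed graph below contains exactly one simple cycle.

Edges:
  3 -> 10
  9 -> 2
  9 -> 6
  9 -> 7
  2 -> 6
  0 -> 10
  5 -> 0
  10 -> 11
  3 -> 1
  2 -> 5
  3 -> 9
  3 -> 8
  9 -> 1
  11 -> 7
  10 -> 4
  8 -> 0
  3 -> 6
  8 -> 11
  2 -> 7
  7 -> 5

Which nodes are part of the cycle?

0, 5, 7, 10, 11

DFS with gray/black marking from 10:
10 gray
  4 gray
  4 black
  11 gray
    7 gray
      5 gray
        0 gray
          0→10: 10 is gray → back edge
Back edge closes the cycle 10 → 11 → 7 → 5 → 0 → 10; its vertices are {0, 5, 7, 10, 11}.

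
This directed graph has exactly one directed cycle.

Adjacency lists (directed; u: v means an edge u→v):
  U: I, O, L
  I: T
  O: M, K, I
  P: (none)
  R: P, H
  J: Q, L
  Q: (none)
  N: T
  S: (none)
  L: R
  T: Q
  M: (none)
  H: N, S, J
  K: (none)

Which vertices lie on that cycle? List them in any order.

DFS with gray/black marking from L:
L gray
  R gray
    P gray
    P black
    H gray
      N gray
        T gray
          Q gray
          Q black
        T black
      N black
      S gray
      S black
      J gray
        J→Q: Q black — skip
        J→L: L is gray → back edge
Back edge closes the cycle L → R → H → J → L; its vertices are {H, J, L, R}.

H, J, L, R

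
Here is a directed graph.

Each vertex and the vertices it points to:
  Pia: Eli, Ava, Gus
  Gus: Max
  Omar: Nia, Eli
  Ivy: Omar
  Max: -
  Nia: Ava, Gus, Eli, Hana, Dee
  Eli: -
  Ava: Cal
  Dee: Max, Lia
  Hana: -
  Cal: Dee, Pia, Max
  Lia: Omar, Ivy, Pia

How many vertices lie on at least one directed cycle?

A vertex is on a directed cycle iff it belongs to a strongly connected component of size ≥ 2 (or has a self-loop).
The vertices on cycles are {Ava, Cal, Dee, Ivy, Lia, Nia, Pia, Omar} — 8 in total.

8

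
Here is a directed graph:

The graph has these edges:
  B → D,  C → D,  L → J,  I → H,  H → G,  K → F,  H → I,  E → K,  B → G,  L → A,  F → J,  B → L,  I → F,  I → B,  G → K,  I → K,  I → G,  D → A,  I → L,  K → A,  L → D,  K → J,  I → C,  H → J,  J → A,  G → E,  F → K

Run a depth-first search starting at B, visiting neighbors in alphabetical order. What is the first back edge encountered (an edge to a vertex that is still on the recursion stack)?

F->K

DFS from B (visiting neighbors in alphabetical order); mark gray on enter, black on exit:
B gray
  D gray
    A gray
    A black
  D black
  G gray
    E gray
      K gray
        K→A: A black — skip
        F gray
          J gray
            J→A: A black — skip
          J black
          F→K: K is gray → back edge
First back edge: F → K.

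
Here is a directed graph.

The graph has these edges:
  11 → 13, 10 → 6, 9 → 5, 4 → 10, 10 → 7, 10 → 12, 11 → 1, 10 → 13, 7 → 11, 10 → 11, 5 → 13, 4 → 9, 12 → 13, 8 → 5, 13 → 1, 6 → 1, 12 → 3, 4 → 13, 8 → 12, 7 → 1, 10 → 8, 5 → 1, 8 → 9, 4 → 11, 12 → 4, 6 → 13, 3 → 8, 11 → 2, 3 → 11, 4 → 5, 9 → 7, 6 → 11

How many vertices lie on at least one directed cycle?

A vertex is on a directed cycle iff it belongs to a strongly connected component of size ≥ 2 (or has a self-loop).
The vertices on cycles are {3, 4, 8, 10, 12} — 5 in total.

5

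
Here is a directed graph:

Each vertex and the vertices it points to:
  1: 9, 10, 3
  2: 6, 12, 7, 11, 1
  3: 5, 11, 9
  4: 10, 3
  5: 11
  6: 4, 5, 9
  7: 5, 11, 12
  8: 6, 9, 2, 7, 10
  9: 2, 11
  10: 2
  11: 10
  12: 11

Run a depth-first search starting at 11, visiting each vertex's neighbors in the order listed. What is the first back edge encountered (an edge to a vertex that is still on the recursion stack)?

4->10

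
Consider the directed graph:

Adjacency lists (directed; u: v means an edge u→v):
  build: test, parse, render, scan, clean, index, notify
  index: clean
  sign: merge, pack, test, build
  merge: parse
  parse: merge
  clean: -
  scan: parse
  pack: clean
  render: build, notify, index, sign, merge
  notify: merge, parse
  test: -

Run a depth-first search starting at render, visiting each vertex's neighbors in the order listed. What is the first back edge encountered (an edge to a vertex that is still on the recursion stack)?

DFS from render (visiting each vertex's neighbors in the order listed); mark gray on enter, black on exit:
render gray
  build gray
    test gray
    test black
    parse gray
      merge gray
        merge→parse: parse is gray → back edge
First back edge: merge → parse.

merge→parse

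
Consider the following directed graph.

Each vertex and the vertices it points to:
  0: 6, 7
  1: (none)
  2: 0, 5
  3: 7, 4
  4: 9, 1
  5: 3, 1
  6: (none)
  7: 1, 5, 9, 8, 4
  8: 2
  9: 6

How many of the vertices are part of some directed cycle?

6

A vertex is on a directed cycle iff it belongs to a strongly connected component of size ≥ 2 (or has a self-loop).
The vertices on cycles are {0, 2, 3, 5, 7, 8} — 6 in total.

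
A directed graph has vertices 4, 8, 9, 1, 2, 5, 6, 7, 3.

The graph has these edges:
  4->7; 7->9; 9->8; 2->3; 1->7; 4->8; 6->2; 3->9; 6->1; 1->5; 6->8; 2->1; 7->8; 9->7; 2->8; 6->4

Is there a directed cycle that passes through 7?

7 is on a cycle iff 7 can reach itself via ≥1 edge.
7 → 9 → 7 — yes.

Yes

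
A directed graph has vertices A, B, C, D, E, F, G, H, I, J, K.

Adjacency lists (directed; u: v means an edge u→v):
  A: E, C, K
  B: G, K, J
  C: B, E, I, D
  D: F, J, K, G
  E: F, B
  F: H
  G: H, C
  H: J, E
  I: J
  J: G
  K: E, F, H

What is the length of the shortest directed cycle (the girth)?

3

For each vertex v, BFS finds the shortest path from v back to v.
The shortest such closed walk is C → B → G → C, length 3.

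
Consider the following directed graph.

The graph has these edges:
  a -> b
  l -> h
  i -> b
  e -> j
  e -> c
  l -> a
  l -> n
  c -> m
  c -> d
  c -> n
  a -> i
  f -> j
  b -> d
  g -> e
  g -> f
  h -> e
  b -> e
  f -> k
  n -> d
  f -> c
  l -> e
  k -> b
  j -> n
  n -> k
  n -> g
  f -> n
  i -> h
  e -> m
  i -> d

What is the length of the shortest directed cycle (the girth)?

3

For each vertex v, BFS finds the shortest path from v back to v.
The shortest such closed walk is n → g → f → n, length 3.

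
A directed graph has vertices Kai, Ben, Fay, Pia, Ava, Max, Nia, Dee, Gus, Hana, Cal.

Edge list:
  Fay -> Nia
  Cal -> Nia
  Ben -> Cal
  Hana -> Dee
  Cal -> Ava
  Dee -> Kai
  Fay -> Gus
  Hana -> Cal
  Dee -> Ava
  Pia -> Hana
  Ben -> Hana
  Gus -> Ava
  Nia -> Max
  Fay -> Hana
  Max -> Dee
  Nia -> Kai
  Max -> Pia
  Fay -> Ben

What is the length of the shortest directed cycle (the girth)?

For each vertex v, BFS finds the shortest path from v back to v.
The shortest such closed walk is Nia → Max → Pia → Hana → Cal → Nia, length 5.

5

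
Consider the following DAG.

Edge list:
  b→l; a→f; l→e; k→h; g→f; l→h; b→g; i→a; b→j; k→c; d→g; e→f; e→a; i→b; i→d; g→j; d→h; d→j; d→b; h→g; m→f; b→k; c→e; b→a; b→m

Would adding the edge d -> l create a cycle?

No

Adding d→l creates a cycle iff l can already reach d.
Explore from l: no path reaches d. The graph stays acyclic.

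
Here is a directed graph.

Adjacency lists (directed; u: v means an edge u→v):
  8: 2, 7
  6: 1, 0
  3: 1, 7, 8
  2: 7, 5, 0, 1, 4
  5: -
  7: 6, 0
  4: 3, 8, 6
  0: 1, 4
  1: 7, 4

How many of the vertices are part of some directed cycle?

A vertex is on a directed cycle iff it belongs to a strongly connected component of size ≥ 2 (or has a self-loop).
The vertices on cycles are {0, 1, 2, 3, 4, 6, 7, 8} — 8 in total.

8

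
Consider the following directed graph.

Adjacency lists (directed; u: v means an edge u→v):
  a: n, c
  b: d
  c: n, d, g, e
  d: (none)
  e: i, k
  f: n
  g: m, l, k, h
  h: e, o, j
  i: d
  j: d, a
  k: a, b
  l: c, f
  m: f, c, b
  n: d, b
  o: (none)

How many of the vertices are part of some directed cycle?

9

A vertex is on a directed cycle iff it belongs to a strongly connected component of size ≥ 2 (or has a self-loop).
The vertices on cycles are {a, c, e, g, h, j, k, l, m} — 9 in total.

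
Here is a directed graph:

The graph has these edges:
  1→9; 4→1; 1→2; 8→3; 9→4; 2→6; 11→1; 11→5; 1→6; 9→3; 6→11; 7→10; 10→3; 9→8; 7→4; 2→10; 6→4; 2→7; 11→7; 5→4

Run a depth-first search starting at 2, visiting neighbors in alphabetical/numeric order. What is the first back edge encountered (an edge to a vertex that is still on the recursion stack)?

DFS from 2 (visiting neighbors in alphabetical/numeric order); mark gray on enter, black on exit:
2 gray
  6 gray
    4 gray
      1 gray
        1→2: 2 is gray → back edge
First back edge: 1 → 2.

1→2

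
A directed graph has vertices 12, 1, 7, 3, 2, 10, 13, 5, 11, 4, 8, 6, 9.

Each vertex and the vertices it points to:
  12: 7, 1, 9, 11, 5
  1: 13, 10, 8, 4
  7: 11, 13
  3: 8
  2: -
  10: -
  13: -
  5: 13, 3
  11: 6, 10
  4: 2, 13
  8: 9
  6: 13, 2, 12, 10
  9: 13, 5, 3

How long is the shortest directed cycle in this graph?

For each vertex v, BFS finds the shortest path from v back to v.
The shortest such closed walk is 12 → 11 → 6 → 12, length 3.

3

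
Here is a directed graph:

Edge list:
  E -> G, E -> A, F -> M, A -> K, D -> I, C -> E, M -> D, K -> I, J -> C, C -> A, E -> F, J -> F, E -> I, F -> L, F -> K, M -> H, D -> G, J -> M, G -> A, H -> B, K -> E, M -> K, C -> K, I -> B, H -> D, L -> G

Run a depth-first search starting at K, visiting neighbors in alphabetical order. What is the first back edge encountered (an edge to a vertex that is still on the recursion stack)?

A→K

DFS from K (visiting neighbors in alphabetical order); mark gray on enter, black on exit:
K gray
  E gray
    A gray
      A→K: K is gray → back edge
First back edge: A → K.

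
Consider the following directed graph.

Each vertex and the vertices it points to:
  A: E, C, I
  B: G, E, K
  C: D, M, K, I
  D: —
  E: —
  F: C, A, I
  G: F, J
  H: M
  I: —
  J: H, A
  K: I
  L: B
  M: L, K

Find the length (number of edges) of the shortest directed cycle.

For each vertex v, BFS finds the shortest path from v back to v.
The shortest such closed walk is B → G → J → H → M → L → B, length 6.

6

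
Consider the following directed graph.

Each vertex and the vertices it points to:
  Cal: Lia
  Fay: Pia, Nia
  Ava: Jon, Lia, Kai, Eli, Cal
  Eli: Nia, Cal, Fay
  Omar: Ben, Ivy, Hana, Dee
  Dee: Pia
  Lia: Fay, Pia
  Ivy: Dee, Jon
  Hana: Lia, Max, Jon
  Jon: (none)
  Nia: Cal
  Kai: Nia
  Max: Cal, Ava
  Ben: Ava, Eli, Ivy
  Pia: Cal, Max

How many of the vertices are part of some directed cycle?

A vertex is on a directed cycle iff it belongs to a strongly connected component of size ≥ 2 (or has a self-loop).
The vertices on cycles are {Ava, Cal, Eli, Fay, Kai, Lia, Max, Nia, Pia} — 9 in total.

9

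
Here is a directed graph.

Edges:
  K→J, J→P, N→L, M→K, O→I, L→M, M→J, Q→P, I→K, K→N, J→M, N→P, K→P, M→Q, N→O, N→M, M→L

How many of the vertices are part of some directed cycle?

7

A vertex is on a directed cycle iff it belongs to a strongly connected component of size ≥ 2 (or has a self-loop).
The vertices on cycles are {I, J, K, L, M, N, O} — 7 in total.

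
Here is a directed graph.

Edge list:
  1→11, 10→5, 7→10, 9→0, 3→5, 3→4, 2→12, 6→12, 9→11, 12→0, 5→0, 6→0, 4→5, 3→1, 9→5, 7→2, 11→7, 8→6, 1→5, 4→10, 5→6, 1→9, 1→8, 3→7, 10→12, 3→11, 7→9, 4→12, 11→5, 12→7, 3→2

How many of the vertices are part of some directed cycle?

8

A vertex is on a directed cycle iff it belongs to a strongly connected component of size ≥ 2 (or has a self-loop).
The vertices on cycles are {2, 5, 6, 7, 9, 10, 11, 12} — 8 in total.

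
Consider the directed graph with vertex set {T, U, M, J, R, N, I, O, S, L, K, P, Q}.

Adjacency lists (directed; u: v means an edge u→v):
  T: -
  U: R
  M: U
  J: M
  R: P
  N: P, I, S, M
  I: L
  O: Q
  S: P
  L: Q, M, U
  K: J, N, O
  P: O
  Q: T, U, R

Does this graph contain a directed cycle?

Yes

DFS with white/gray/black marking, starting from R:
R gray
  P gray
    O gray
      Q gray
        T gray
        T black
        U gray
          U→R: R is gray → back edge
Back edge found, so a cycle exists: R → P → O → Q → U → R.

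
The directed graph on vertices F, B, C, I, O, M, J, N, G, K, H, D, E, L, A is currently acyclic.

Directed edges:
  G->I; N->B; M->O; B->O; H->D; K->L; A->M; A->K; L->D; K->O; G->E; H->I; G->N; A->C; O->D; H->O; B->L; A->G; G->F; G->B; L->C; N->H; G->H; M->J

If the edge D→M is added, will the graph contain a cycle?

Yes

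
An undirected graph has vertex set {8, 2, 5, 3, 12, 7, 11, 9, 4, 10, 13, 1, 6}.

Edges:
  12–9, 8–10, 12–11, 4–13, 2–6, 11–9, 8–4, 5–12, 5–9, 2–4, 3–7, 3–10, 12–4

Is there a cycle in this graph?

Yes

DFS, tracking each vertex's parent; an edge to a visited non-parent vertex closes a cycle.
Start from 9:
visit 9 (parent –)
  visit 11 (parent 9)
    11–9: parent, skip
    visit 12 (parent 11)
      visit 4 (parent 12)
        visit 2 (parent 4)
          visit 6 (parent 2)
            6–2: parent, skip
          2–4: parent, skip
        visit 13 (parent 4)
          13–4: parent, skip
        visit 8 (parent 4)
          8–4: parent, skip
          visit 10 (parent 8)
            visit 3 (parent 10)
              3–10: parent, skip
              visit 7 (parent 3)
                7–3: parent, skip
            10–8: parent, skip
        4–12: parent, skip
      visit 5 (parent 12)
        5–9: 9 visited and ≠ parent → cycle
Cycle: 9 – 11 – 12 – 5 – 9.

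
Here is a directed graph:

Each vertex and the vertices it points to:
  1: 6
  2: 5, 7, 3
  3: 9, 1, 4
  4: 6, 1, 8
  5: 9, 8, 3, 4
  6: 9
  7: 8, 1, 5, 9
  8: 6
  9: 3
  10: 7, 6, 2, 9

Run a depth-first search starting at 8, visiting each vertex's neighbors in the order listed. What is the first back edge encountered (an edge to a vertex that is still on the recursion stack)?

3→9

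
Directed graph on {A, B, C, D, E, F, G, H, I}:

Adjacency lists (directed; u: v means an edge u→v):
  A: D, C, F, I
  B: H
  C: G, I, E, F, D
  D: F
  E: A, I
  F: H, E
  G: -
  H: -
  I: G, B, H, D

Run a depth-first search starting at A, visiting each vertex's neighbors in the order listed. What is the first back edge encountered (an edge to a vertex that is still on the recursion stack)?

DFS from A (visiting each vertex's neighbors in the order listed); mark gray on enter, black on exit:
A gray
  D gray
    F gray
      H gray
      H black
      E gray
        E→A: A is gray → back edge
First back edge: E → A.

E->A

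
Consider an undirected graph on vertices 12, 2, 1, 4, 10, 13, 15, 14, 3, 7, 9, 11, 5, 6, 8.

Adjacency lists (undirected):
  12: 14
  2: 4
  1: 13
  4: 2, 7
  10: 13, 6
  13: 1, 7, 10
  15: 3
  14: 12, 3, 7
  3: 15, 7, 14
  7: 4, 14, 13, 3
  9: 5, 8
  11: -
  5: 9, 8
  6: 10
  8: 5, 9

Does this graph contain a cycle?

DFS, tracking each vertex's parent; an edge to a visited non-parent vertex closes a cycle.
Start from 4:
visit 4 (parent –)
  visit 2 (parent 4)
    2–4: parent, skip
  visit 7 (parent 4)
    7–4: parent, skip
    visit 14 (parent 7)
      visit 12 (parent 14)
        12–14: parent, skip
      visit 3 (parent 14)
        visit 15 (parent 3)
          15–3: parent, skip
        3–7: 7 visited and ≠ parent → cycle
Cycle: 7 – 14 – 3 – 7.

Yes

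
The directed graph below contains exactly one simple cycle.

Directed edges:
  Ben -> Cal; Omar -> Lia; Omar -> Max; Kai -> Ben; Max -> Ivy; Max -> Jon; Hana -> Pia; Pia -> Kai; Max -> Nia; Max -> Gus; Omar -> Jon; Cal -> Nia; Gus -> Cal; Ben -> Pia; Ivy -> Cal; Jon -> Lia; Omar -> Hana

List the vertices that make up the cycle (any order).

DFS with gray/black marking from Pia:
Pia gray
  Kai gray
    Ben gray
      Cal gray
        Nia gray
        Nia black
      Cal black
      Ben→Pia: Pia is gray → back edge
Back edge closes the cycle Pia → Kai → Ben → Pia; its vertices are {Ben, Kai, Pia}.

Ben, Kai, Pia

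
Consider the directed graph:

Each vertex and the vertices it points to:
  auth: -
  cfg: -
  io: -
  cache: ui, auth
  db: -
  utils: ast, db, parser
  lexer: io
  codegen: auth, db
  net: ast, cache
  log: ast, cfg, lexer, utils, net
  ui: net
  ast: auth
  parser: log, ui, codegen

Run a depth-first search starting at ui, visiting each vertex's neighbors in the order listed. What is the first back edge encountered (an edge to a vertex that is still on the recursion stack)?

DFS from ui (visiting each vertex's neighbors in the order listed); mark gray on enter, black on exit:
ui gray
  net gray
    ast gray
      auth gray
      auth black
    ast black
    cache gray
      cache→ui: ui is gray → back edge
First back edge: cache → ui.

cache→ui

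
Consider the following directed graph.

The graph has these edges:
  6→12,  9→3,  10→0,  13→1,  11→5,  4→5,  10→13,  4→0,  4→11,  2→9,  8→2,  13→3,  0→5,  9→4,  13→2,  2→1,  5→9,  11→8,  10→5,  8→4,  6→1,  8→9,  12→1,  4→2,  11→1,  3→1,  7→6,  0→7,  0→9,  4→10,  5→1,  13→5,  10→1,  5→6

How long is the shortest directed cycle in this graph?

3

For each vertex v, BFS finds the shortest path from v back to v.
The shortest such closed walk is 4 → 5 → 9 → 4, length 3.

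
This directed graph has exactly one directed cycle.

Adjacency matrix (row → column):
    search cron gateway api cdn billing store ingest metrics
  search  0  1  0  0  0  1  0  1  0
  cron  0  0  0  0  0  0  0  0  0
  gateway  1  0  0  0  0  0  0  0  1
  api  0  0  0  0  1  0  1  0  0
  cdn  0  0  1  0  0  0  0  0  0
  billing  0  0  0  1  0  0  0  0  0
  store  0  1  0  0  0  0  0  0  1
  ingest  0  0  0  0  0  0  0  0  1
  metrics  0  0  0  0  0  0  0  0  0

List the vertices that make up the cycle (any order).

DFS with gray/black marking from search:
search gray
  ingest gray
    metrics gray
    metrics black
  ingest black
  billing gray
    api gray
      cdn gray
        gateway gray
          gateway→metrics: metrics black — skip
          gateway→search: search is gray → back edge
Back edge closes the cycle search → billing → api → cdn → gateway → search; its vertices are {api, cdn, search, billing, gateway}.

api, cdn, search, billing, gateway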